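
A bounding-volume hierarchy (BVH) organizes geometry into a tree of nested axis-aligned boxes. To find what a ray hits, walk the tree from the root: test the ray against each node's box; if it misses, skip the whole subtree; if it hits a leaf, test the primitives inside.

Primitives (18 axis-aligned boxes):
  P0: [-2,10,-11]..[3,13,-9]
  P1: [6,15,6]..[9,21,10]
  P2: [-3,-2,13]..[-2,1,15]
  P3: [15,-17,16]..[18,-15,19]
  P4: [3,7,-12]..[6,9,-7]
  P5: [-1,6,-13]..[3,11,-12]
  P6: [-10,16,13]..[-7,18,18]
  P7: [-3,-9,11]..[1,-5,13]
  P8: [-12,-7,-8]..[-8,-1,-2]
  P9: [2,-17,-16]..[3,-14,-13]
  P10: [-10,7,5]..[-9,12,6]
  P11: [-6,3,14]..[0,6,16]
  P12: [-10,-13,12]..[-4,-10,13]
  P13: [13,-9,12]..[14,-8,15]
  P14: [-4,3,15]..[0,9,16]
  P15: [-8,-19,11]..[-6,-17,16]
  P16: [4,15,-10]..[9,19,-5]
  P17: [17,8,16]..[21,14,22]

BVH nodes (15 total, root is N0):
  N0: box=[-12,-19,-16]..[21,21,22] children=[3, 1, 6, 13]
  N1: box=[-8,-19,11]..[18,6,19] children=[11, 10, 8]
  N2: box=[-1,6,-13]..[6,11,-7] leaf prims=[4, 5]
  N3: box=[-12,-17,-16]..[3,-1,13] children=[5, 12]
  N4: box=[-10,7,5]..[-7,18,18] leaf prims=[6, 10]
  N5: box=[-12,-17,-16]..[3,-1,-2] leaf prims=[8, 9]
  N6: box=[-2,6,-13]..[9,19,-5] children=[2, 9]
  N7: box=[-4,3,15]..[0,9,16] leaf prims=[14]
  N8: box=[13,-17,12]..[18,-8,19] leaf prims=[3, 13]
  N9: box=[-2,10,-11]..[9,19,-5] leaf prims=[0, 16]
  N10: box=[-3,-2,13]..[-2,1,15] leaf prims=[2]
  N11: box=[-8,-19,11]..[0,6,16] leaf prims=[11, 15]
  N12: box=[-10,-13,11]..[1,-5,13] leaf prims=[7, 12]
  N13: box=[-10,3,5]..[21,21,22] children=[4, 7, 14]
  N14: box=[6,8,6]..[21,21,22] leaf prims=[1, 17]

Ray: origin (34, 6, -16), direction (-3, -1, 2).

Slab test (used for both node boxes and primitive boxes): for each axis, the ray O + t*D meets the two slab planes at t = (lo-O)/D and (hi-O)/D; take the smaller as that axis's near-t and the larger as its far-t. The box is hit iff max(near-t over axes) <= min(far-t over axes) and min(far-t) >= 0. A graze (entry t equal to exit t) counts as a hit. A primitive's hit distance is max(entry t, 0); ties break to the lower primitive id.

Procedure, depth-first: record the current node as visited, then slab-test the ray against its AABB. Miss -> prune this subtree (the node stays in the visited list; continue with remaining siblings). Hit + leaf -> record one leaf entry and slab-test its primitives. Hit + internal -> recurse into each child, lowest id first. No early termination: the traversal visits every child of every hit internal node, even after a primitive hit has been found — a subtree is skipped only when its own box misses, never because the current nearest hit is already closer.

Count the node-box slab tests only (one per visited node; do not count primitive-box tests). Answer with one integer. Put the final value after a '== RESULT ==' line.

Trace the traversal:
N0 x:[13/3,46/3] y:[-15,25] z:[0,19] -> hit [13/3,46/3], descend [1, 3, 6, 13]
  N1 x:[16/3,14] y:[0,25] z:[27/2,35/2] -> hit [27/2,14], descend [8, 10, 11]
    N8 x:[16/3,7] y:[14,23] z:[14,35/2] -> miss, prune
    N10 x:[12,37/3] y:[5,8] z:[29/2,31/2] -> miss, prune
    N11 x:[34/3,14] y:[0,25] z:[27/2,16] -> hit [27/2,14] leaf, test {P11(miss), P15(miss)}
  N3 x:[31/3,46/3] y:[7,23] z:[0,29/2] -> hit [31/3,29/2], descend [5, 12]
    N5 x:[31/3,46/3] y:[7,23] z:[0,7] -> miss, prune
    N12 x:[11,44/3] y:[11,19] z:[27/2,29/2] -> hit [27/2,29/2] leaf, test {P7(miss), P12(miss)}
  N6 x:[25/3,12] y:[-13,0] z:[3/2,11/2] -> miss, prune
  N13 x:[13/3,44/3] y:[-15,3] z:[21/2,19] -> miss, prune

Summary -> nodes [0, 1, 8, 10, 11, 3, 5, 12, 6, 13]; box-tests=10; leaf-entries=2; first=miss

== RESULT ==
10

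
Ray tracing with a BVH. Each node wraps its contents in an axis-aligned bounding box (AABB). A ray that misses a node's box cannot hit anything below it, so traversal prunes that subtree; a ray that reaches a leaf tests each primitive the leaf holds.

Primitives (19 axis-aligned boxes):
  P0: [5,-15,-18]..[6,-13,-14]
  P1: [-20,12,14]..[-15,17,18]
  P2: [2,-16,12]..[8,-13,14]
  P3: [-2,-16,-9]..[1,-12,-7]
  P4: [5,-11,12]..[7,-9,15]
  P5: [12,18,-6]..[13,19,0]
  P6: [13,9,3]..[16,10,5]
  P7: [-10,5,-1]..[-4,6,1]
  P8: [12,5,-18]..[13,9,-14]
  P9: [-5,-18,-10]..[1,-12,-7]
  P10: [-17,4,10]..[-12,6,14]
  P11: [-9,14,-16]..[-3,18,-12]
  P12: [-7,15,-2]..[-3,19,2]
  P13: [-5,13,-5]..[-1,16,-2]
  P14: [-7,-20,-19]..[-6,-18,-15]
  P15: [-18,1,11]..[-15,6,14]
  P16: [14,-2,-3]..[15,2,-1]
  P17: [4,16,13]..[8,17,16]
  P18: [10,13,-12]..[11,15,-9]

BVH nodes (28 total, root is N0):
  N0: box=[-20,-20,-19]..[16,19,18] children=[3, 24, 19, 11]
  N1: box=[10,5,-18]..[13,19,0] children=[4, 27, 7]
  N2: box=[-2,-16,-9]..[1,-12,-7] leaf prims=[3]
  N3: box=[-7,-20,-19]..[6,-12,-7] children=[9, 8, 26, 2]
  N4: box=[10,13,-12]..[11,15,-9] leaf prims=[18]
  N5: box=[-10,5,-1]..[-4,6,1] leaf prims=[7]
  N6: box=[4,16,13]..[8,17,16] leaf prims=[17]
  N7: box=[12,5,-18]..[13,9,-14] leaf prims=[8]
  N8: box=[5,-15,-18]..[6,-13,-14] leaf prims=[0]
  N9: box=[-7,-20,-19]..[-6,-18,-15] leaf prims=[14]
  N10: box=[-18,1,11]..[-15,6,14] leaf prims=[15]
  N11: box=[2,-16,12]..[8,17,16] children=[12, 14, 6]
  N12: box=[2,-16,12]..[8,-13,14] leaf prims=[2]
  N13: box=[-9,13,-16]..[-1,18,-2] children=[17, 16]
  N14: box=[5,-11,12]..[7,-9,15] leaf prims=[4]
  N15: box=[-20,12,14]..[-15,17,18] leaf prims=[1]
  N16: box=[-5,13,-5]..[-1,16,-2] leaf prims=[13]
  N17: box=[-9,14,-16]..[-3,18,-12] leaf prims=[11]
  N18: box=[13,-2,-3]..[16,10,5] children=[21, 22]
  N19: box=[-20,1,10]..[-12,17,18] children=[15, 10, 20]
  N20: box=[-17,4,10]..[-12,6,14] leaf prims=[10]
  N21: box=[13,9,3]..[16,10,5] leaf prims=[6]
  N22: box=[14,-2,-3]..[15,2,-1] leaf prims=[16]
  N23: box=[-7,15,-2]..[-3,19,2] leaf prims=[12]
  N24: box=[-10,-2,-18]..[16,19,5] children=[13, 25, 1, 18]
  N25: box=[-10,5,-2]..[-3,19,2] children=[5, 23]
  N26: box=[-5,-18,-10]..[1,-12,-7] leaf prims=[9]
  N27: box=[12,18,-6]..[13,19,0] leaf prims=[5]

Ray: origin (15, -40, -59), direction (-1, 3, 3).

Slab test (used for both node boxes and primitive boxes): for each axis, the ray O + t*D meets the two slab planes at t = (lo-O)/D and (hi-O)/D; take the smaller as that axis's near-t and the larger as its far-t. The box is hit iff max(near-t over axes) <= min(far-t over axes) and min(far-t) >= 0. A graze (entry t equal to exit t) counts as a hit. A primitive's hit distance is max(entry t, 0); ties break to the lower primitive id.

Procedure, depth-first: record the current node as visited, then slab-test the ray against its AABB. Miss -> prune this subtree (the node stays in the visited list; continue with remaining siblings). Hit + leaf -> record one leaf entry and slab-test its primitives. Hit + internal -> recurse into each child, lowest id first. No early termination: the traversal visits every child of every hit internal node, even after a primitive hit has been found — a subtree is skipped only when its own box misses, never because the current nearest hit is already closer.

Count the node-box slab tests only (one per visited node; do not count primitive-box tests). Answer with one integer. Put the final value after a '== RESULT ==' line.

Trace the traversal:
N0 x:[-1,35] y:[20/3,59/3] z:[40/3,77/3] -> hit [40/3,59/3], descend [3, 11, 19, 24]
  N3 x:[9,22] y:[20/3,28/3] z:[40/3,52/3] -> miss, prune
  N11 x:[7,13] y:[8,19] z:[71/3,25] -> miss, prune
  N19 x:[27,35] y:[41/3,19] z:[23,77/3] -> miss, prune
  N24 x:[-1,25] y:[38/3,59/3] z:[41/3,64/3] -> hit [41/3,59/3], descend [1, 13, 18, 25]
    N1 x:[2,5] y:[15,59/3] z:[41/3,59/3] -> miss, prune
    N13 x:[16,24] y:[53/3,58/3] z:[43/3,19] -> hit [53/3,19], descend [16, 17]
      N16 x:[16,20] y:[53/3,56/3] z:[18,19] -> hit [18,56/3] leaf, test {P13@t=18}
      N17 x:[18,24] y:[18,58/3] z:[43/3,47/3] -> miss, prune
    N18 x:[-1,2] y:[38/3,50/3] z:[56/3,64/3] -> miss, prune
    N25 x:[18,25] y:[15,59/3] z:[19,61/3] -> hit [19,59/3], descend [5, 23]
      N5 x:[19,25] y:[15,46/3] z:[58/3,20] -> miss, prune
      N23 x:[18,22] y:[55/3,59/3] z:[19,61/3] -> hit [19,59/3] leaf, test {P12@t=19}

13 AABB tests over nodes [0, 3, 11, 19, 24, 1, 13, 16, 17, 18, 25, 5, 23]; 2 leaves entered; closest P13.

== RESULT ==
13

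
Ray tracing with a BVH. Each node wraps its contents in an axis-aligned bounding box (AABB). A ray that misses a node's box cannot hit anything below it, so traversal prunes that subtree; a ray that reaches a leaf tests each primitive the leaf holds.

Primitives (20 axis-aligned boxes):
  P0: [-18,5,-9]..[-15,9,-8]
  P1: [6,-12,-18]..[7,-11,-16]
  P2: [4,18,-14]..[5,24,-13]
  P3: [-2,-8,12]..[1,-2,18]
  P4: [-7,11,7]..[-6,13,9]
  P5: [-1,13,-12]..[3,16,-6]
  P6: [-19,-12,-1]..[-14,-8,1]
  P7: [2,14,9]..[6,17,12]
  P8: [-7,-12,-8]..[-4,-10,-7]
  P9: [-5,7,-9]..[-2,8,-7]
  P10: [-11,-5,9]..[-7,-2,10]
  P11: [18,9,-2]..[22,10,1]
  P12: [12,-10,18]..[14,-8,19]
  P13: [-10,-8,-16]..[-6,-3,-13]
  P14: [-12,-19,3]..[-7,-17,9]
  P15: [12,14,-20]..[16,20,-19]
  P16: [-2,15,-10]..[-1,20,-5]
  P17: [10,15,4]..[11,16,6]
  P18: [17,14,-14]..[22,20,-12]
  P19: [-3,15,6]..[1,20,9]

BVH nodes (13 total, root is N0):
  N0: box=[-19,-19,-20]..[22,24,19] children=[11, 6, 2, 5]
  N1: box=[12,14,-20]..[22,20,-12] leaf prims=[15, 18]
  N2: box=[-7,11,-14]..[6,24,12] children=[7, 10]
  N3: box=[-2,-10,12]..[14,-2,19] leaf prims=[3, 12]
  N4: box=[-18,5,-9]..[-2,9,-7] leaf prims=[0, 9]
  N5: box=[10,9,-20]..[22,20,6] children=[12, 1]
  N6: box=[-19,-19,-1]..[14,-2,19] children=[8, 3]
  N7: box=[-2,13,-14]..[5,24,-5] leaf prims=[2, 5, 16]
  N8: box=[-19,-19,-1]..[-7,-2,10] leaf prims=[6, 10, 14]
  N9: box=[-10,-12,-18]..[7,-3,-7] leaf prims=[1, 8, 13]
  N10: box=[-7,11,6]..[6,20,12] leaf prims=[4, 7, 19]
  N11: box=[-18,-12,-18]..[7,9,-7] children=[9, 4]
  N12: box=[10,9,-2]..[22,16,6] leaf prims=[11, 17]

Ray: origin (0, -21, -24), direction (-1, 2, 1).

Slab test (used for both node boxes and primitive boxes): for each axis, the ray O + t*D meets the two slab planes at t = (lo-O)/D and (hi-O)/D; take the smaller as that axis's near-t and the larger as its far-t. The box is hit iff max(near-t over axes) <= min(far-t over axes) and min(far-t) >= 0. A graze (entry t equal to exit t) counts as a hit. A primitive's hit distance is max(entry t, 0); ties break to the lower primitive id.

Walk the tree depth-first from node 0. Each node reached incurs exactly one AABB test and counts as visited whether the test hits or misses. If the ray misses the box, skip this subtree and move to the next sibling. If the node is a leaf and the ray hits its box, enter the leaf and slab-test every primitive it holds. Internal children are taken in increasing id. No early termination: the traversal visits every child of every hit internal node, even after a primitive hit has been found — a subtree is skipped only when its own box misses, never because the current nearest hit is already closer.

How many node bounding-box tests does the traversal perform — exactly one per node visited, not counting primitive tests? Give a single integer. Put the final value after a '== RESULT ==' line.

Trace the traversal:
N0 x:[-22,19] y:[1,45/2] z:[4,43] -> hit [4,19], descend [2, 5, 6, 11]
  N2 x:[-6,7] y:[16,45/2] z:[10,36] -> miss, prune
  N5 x:[-22,-10] y:[15,41/2] z:[4,30] -> miss, prune
  N6 x:[-14,19] y:[1,19/2] z:[23,43] -> miss, prune
  N11 x:[-7,18] y:[9/2,15] z:[6,17] -> hit [6,15], descend [4, 9]
    N4 x:[2,18] y:[13,15] z:[15,17] -> hit [15,15] leaf, test {P0@t=15, P9(miss)}
    N9 x:[-7,10] y:[9/2,9] z:[6,17] -> hit [6,9] leaf, test {P1(miss), P8(miss), P13@t=8}

Visited [0, 2, 5, 6, 11, 4, 9]. Tests: 7 box, 2 leaf. Nearest: P13.

== RESULT ==
7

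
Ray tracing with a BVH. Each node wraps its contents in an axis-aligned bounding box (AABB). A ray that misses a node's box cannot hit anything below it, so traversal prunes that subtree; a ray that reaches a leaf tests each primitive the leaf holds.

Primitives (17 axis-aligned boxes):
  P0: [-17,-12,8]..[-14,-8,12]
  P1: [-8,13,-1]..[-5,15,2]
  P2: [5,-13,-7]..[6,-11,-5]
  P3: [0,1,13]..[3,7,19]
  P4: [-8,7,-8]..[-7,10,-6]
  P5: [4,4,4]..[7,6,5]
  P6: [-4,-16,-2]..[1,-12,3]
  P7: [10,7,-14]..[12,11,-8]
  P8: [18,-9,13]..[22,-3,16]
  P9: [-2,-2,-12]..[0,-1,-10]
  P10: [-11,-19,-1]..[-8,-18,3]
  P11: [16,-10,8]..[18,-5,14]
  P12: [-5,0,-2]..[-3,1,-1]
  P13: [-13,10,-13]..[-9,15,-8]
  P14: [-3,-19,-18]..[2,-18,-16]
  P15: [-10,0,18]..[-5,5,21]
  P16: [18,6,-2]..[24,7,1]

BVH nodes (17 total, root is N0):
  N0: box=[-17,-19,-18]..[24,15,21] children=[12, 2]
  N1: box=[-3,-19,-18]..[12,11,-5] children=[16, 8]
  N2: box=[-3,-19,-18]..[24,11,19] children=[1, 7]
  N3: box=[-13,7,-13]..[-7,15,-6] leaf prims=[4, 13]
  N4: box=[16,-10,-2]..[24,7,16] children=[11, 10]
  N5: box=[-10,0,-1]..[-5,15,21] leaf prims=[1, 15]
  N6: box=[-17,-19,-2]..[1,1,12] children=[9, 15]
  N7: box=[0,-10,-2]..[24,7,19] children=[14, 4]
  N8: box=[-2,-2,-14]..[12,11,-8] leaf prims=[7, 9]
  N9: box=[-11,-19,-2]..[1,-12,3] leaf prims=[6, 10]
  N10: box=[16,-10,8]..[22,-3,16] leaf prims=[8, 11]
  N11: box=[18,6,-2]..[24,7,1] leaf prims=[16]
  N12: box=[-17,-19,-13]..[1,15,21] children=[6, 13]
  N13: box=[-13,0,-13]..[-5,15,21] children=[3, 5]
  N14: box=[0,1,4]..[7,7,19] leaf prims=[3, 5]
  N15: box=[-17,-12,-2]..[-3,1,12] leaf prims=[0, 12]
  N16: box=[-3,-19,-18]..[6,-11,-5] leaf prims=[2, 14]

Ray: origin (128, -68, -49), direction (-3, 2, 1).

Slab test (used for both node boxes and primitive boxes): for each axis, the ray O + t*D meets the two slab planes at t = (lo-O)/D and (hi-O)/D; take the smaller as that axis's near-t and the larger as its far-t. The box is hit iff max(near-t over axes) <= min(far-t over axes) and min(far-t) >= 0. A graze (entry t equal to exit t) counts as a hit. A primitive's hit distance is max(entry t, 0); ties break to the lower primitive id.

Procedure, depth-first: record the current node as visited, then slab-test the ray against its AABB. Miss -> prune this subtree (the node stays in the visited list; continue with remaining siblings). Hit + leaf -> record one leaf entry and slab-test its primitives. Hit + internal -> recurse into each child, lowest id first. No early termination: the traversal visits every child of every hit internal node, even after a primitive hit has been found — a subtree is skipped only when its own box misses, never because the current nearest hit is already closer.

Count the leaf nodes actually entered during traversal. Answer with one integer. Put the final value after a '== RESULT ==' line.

Walk:
N0 x:[104/3,145/3] y:[49/2,83/2] z:[31,70] -> hit [104/3,83/2], descend [2, 12]
  N2 x:[104/3,131/3] y:[49/2,79/2] z:[31,68] -> hit [104/3,79/2], descend [1, 7]
    N1 x:[116/3,131/3] y:[49/2,79/2] z:[31,44] -> hit [116/3,79/2], descend [8, 16]
      N8 x:[116/3,130/3] y:[33,79/2] z:[35,41] -> hit [116/3,79/2] leaf, test {P7@t=116/3, P9(miss)}
      N16 x:[122/3,131/3] y:[49/2,57/2] z:[31,44] -> miss, prune
    N7 x:[104/3,128/3] y:[29,75/2] z:[47,68] -> miss, prune
  N12 x:[127/3,145/3] y:[49/2,83/2] z:[36,70] -> miss, prune

Summary -> nodes [0, 2, 1, 8, 16, 7, 12]; box-tests=7; leaf-entries=1; first=P7

== RESULT ==
1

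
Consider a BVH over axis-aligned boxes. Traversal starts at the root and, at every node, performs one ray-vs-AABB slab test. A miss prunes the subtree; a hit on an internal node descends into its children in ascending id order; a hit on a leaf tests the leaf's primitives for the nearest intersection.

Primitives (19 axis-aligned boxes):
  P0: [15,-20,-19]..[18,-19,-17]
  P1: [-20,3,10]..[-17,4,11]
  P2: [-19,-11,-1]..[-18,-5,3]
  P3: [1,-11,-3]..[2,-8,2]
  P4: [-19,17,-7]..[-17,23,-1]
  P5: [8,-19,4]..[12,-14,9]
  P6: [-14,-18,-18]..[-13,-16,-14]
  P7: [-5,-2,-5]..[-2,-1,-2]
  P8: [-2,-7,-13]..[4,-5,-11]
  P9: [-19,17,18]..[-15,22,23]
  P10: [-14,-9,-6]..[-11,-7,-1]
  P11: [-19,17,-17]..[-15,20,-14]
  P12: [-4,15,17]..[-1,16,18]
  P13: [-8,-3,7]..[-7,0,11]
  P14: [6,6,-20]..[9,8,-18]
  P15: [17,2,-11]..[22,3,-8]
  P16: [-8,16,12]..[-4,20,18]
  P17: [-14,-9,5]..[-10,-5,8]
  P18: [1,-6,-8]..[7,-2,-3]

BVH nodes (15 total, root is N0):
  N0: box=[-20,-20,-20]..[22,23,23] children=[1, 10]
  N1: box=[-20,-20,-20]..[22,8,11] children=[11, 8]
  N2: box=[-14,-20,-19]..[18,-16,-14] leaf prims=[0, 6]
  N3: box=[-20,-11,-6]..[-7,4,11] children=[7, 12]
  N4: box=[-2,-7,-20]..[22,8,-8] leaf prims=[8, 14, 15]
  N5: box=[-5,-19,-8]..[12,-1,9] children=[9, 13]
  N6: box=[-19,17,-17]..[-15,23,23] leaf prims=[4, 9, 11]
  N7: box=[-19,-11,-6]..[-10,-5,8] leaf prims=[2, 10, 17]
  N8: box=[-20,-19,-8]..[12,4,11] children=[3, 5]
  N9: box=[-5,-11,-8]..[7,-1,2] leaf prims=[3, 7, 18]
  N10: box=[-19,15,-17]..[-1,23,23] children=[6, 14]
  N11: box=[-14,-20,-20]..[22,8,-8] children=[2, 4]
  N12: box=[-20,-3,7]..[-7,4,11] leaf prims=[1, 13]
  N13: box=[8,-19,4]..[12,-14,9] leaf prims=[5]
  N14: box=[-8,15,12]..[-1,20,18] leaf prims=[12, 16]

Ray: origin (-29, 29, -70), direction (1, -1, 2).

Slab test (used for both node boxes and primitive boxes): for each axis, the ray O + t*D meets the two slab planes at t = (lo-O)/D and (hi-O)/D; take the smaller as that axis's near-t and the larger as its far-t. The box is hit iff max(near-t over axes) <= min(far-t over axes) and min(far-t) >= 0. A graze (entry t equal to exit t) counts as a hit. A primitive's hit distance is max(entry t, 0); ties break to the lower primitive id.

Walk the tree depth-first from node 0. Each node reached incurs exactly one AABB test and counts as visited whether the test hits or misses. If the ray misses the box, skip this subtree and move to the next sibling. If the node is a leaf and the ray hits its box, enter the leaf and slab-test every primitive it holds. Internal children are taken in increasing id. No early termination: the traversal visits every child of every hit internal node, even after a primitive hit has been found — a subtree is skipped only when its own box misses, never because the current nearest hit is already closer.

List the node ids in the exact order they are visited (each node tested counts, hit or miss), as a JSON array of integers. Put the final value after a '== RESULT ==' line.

Trace the traversal:
N0 x:[9,51] y:[6,49] z:[25,93/2] -> hit [25,93/2], descend [1, 10]
  N1 x:[9,51] y:[21,49] z:[25,81/2] -> hit [25,81/2], descend [8, 11]
    N8 x:[9,41] y:[25,48] z:[31,81/2] -> hit [31,81/2], descend [3, 5]
      N3 x:[9,22] y:[25,40] z:[32,81/2] -> miss, prune
      N5 x:[24,41] y:[30,48] z:[31,79/2] -> hit [31,79/2], descend [9, 13]
        N9 x:[24,36] y:[30,40] z:[31,36] -> hit [31,36] leaf, test {P3(miss), P7(miss), P18@t=31}
        N13 x:[37,41] y:[43,48] z:[37,79/2] -> miss, prune
    N11 x:[15,51] y:[21,49] z:[25,31] -> hit [25,31], descend [2, 4]
      N2 x:[15,47] y:[45,49] z:[51/2,28] -> miss, prune
      N4 x:[27,51] y:[21,36] z:[25,31] -> hit [27,31] leaf, test {P8(miss), P14(miss), P15(miss)}
  N10 x:[10,28] y:[6,14] z:[53/2,93/2] -> miss, prune

order=[0, 1, 8, 3, 5, 9, 13, 11, 2, 4, 10]  |boxes|=11  |leaves|=2  hit=P18

== RESULT ==
[0, 1, 8, 3, 5, 9, 13, 11, 2, 4, 10]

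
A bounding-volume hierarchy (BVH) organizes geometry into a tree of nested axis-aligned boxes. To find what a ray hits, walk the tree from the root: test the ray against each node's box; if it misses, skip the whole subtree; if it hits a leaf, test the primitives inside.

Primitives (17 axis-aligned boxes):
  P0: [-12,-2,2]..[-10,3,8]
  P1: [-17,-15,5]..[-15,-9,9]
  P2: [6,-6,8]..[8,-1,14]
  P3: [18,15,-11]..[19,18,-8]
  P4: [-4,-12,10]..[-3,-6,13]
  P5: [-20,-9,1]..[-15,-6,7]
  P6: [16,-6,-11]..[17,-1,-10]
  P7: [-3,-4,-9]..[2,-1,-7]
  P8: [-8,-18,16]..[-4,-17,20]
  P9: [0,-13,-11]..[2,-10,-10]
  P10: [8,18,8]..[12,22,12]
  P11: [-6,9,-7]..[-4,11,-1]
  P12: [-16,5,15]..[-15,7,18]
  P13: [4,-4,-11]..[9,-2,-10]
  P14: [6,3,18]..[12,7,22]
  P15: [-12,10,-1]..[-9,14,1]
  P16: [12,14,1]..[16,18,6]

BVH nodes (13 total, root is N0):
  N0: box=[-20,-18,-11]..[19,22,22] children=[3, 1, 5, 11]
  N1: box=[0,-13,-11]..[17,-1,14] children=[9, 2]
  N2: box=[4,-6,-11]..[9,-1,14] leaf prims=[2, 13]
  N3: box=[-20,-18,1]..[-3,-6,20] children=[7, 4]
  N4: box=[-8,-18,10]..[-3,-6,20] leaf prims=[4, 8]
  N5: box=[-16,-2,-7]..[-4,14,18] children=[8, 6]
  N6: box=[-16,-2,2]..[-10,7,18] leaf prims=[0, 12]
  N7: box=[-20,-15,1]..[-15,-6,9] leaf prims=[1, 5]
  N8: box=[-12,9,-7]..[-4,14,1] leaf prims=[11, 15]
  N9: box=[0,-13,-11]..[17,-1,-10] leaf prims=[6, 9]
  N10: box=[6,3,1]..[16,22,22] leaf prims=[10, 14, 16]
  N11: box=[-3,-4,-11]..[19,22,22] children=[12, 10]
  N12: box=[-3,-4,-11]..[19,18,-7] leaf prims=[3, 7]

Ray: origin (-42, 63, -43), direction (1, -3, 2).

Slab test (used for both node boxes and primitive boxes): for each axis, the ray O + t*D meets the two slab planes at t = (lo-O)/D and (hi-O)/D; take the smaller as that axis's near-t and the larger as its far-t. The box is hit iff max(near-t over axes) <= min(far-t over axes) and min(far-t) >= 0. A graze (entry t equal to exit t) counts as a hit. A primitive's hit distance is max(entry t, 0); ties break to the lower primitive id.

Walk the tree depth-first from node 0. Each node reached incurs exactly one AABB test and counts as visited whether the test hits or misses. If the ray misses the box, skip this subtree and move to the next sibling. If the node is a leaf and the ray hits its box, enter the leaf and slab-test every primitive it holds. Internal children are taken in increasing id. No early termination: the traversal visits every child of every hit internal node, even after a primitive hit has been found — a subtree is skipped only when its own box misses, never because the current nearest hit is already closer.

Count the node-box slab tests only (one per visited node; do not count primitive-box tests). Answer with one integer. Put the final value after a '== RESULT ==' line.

Walk:
N0 x:[22,61] y:[41/3,27] z:[16,65/2] -> hit [22,27], descend [1, 3, 5, 11]
  N1 x:[42,59] y:[64/3,76/3] z:[16,57/2] -> miss, prune
  N3 x:[22,39] y:[23,27] z:[22,63/2] -> hit [23,27], descend [4, 7]
    N4 x:[34,39] y:[23,27] z:[53/2,63/2] -> miss, prune
    N7 x:[22,27] y:[23,26] z:[22,26] -> hit [23,26] leaf, test {P1@t=25, P5@t=23}
  N5 x:[26,38] y:[49/3,65/3] z:[18,61/2] -> miss, prune
  N11 x:[39,61] y:[41/3,67/3] z:[16,65/2] -> miss, prune

Visited [0, 1, 3, 4, 7, 5, 11]. Tests: 7 box, 1 leaf. Nearest: P5.

== RESULT ==
7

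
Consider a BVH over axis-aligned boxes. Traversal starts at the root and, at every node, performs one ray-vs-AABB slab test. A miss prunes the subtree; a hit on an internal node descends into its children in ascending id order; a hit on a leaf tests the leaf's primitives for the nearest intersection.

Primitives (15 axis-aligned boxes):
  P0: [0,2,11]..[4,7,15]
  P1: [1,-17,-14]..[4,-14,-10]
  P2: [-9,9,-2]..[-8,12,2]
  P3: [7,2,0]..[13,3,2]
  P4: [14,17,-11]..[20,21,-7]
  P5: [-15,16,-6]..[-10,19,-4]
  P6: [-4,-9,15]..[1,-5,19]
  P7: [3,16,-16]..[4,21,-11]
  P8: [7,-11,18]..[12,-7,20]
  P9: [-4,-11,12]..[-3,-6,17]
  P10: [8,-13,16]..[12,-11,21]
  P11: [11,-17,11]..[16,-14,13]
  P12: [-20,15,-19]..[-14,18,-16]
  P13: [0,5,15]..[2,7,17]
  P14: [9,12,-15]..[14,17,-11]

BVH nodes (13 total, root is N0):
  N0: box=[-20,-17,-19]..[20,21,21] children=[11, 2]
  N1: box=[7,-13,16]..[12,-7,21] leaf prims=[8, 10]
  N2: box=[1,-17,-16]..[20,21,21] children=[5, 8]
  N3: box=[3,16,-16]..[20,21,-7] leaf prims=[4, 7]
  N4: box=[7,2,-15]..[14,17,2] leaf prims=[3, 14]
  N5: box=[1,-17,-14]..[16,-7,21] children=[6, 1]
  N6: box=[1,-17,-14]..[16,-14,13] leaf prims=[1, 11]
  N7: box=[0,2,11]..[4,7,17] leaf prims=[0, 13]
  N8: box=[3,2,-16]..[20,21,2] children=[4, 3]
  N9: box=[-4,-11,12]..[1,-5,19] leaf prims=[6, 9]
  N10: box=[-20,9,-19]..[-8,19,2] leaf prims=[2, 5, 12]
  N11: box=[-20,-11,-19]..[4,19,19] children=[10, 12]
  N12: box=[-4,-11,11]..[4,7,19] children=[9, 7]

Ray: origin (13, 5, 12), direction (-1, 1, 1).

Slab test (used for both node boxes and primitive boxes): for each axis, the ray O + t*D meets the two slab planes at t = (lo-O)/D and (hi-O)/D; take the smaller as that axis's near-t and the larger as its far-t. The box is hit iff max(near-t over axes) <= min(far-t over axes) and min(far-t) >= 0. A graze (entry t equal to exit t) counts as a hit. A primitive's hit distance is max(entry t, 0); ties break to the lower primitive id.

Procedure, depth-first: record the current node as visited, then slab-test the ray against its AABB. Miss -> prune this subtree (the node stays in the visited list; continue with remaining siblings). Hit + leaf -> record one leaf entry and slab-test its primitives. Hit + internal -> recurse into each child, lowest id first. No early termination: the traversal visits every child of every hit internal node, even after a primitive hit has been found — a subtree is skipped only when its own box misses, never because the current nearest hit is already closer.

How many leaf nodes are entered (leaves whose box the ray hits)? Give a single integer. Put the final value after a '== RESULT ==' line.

Walk:
N0 x:[-7,33] y:[-22,16] z:[-31,9] -> hit [-7,9], descend [2, 11]
  N2 x:[-7,12] y:[-22,16] z:[-28,9] -> hit [-7,9], descend [5, 8]
    N5 x:[-3,12] y:[-22,-12] z:[-26,9] -> miss, prune
    N8 x:[-7,10] y:[-3,16] z:[-28,-10] -> miss, prune
  N11 x:[9,33] y:[-16,14] z:[-31,7] -> miss, prune

order=[0, 2, 5, 8, 11]  |boxes|=5  |leaves|=0  hit=miss

== RESULT ==
0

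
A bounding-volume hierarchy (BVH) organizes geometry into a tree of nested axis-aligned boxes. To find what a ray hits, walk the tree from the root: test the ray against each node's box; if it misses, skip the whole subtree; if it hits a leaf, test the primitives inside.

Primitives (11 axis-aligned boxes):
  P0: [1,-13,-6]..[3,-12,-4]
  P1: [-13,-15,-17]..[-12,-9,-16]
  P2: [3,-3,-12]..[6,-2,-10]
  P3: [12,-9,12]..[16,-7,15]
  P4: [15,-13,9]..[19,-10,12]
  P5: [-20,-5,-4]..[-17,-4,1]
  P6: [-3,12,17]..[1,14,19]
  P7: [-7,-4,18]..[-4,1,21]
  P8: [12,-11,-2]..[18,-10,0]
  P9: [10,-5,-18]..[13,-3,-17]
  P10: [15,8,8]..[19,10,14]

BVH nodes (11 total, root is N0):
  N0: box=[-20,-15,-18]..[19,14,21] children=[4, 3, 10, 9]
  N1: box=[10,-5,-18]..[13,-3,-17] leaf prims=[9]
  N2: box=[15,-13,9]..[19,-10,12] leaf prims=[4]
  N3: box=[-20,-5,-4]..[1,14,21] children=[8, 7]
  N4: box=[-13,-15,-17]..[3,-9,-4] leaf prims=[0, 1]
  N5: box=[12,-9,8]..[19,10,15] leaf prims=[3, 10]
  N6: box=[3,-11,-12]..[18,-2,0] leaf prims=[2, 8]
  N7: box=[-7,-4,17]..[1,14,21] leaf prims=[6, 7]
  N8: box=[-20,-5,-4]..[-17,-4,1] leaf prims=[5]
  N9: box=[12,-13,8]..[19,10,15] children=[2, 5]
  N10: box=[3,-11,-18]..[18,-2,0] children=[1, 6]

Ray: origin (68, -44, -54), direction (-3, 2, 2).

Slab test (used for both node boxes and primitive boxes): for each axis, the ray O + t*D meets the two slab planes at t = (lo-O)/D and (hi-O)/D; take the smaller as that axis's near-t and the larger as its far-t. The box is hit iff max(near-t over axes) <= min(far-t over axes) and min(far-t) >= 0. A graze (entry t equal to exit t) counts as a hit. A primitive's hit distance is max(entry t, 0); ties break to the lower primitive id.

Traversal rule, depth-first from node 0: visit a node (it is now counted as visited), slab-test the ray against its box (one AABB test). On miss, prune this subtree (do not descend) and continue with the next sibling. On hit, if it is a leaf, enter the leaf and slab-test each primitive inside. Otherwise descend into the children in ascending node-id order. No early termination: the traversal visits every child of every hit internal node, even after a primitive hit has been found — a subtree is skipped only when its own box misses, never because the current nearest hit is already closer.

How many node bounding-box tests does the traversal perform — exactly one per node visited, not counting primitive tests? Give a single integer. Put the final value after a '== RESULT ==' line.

Traverse from the root:
N0 x:[49/3,88/3] y:[29/2,29] z:[18,75/2] -> hit [18,29], descend [3, 4, 9, 10]
  N3 x:[67/3,88/3] y:[39/2,29] z:[25,75/2] -> hit [25,29], descend [7, 8]
    N7 x:[67/3,25] y:[20,29] z:[71/2,75/2] -> miss, prune
    N8 x:[85/3,88/3] y:[39/2,20] z:[25,55/2] -> miss, prune
  N4 x:[65/3,27] y:[29/2,35/2] z:[37/2,25] -> miss, prune
  N9 x:[49/3,56/3] y:[31/2,27] z:[31,69/2] -> miss, prune
  N10 x:[50/3,65/3] y:[33/2,21] z:[18,27] -> hit [18,21], descend [1, 6]
    N1 x:[55/3,58/3] y:[39/2,41/2] z:[18,37/2] -> miss, prune
    N6 x:[50/3,65/3] y:[33/2,21] z:[21,27] -> hit [21,21] leaf, test {P2@t=21, P8(miss)}

Summary -> nodes [0, 3, 7, 8, 4, 9, 10, 1, 6]; box-tests=9; leaf-entries=1; first=P2

== RESULT ==
9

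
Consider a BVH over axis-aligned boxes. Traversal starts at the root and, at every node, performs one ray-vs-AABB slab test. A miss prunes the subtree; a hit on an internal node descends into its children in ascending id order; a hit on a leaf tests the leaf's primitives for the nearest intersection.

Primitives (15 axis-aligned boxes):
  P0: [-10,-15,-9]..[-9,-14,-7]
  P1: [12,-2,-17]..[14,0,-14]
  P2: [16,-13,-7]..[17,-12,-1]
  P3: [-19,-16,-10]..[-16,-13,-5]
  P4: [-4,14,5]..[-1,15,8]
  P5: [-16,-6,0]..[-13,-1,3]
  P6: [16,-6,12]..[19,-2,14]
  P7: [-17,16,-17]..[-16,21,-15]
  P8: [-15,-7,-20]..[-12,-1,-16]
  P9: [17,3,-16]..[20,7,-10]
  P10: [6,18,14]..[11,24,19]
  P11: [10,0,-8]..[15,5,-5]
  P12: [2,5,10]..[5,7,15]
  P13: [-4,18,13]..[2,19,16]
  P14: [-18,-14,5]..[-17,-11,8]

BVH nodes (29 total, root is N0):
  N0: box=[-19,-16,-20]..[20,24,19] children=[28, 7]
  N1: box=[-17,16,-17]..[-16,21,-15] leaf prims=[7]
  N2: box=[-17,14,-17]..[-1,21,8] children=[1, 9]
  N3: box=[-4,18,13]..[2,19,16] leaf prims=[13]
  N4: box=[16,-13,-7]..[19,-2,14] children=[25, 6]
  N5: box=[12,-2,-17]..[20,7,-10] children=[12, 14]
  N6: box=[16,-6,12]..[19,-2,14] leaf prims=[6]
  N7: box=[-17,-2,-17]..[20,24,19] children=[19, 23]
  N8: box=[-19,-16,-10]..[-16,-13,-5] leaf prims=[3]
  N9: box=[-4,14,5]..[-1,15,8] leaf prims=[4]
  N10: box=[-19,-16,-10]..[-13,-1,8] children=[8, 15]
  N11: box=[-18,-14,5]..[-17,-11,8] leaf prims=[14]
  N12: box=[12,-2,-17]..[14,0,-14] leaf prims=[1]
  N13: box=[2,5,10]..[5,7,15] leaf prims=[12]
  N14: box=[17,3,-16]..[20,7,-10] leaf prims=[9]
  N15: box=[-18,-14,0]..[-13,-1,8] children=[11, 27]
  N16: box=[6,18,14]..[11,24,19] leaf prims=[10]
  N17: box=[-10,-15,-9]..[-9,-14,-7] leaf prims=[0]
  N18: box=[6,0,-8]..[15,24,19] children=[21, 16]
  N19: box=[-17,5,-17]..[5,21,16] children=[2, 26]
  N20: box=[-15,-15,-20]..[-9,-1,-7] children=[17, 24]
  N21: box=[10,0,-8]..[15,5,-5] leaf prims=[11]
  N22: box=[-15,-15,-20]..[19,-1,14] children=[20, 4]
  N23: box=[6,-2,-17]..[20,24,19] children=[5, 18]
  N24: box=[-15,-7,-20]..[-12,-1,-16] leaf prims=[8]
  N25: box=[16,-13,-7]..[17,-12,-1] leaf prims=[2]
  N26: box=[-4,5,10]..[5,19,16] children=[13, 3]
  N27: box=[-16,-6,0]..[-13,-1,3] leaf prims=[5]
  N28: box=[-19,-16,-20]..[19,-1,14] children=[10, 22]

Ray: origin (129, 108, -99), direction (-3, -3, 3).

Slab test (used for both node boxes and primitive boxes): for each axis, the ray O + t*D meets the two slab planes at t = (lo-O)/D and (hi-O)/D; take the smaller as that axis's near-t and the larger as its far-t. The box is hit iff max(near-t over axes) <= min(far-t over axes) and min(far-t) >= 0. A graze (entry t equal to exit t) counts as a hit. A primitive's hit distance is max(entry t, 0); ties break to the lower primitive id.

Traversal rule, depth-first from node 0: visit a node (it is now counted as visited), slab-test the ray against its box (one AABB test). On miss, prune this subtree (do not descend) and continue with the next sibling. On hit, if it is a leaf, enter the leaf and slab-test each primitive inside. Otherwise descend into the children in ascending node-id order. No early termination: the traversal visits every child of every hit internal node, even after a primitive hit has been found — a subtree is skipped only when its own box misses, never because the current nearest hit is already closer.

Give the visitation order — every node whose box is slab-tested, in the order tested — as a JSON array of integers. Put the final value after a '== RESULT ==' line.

Walk:
N0 x:[109/3,148/3] y:[28,124/3] z:[79/3,118/3] -> hit [109/3,118/3], descend [7, 28]
  N7 x:[109/3,146/3] y:[28,110/3] z:[82/3,118/3] -> hit [109/3,110/3], descend [19, 23]
    N19 x:[124/3,146/3] y:[29,103/3] z:[82/3,115/3] -> miss, prune
    N23 x:[109/3,41] y:[28,110/3] z:[82/3,118/3] -> hit [109/3,110/3], descend [5, 18]
      N5 x:[109/3,39] y:[101/3,110/3] z:[82/3,89/3] -> miss, prune
      N18 x:[38,41] y:[28,36] z:[91/3,118/3] -> miss, prune
  N28 x:[110/3,148/3] y:[109/3,124/3] z:[79/3,113/3] -> hit [110/3,113/3], descend [10, 22]
    N10 x:[142/3,148/3] y:[109/3,124/3] z:[89/3,107/3] -> miss, prune
    N22 x:[110/3,48] y:[109/3,41] z:[79/3,113/3] -> hit [110/3,113/3], descend [4, 20]
      N4 x:[110/3,113/3] y:[110/3,121/3] z:[92/3,113/3] -> hit [110/3,113/3], descend [6, 25]
        N6 x:[110/3,113/3] y:[110/3,38] z:[37,113/3] -> hit [37,113/3] leaf, test {P6@t=37}
        N25 x:[112/3,113/3] y:[40,121/3] z:[92/3,98/3] -> miss, prune
      N20 x:[46,48] y:[109/3,41] z:[79/3,92/3] -> miss, prune

Summary -> nodes [0, 7, 19, 23, 5, 18, 28, 10, 22, 4, 6, 25, 20]; box-tests=13; leaf-entries=1; first=P6

== RESULT ==
[0, 7, 19, 23, 5, 18, 28, 10, 22, 4, 6, 25, 20]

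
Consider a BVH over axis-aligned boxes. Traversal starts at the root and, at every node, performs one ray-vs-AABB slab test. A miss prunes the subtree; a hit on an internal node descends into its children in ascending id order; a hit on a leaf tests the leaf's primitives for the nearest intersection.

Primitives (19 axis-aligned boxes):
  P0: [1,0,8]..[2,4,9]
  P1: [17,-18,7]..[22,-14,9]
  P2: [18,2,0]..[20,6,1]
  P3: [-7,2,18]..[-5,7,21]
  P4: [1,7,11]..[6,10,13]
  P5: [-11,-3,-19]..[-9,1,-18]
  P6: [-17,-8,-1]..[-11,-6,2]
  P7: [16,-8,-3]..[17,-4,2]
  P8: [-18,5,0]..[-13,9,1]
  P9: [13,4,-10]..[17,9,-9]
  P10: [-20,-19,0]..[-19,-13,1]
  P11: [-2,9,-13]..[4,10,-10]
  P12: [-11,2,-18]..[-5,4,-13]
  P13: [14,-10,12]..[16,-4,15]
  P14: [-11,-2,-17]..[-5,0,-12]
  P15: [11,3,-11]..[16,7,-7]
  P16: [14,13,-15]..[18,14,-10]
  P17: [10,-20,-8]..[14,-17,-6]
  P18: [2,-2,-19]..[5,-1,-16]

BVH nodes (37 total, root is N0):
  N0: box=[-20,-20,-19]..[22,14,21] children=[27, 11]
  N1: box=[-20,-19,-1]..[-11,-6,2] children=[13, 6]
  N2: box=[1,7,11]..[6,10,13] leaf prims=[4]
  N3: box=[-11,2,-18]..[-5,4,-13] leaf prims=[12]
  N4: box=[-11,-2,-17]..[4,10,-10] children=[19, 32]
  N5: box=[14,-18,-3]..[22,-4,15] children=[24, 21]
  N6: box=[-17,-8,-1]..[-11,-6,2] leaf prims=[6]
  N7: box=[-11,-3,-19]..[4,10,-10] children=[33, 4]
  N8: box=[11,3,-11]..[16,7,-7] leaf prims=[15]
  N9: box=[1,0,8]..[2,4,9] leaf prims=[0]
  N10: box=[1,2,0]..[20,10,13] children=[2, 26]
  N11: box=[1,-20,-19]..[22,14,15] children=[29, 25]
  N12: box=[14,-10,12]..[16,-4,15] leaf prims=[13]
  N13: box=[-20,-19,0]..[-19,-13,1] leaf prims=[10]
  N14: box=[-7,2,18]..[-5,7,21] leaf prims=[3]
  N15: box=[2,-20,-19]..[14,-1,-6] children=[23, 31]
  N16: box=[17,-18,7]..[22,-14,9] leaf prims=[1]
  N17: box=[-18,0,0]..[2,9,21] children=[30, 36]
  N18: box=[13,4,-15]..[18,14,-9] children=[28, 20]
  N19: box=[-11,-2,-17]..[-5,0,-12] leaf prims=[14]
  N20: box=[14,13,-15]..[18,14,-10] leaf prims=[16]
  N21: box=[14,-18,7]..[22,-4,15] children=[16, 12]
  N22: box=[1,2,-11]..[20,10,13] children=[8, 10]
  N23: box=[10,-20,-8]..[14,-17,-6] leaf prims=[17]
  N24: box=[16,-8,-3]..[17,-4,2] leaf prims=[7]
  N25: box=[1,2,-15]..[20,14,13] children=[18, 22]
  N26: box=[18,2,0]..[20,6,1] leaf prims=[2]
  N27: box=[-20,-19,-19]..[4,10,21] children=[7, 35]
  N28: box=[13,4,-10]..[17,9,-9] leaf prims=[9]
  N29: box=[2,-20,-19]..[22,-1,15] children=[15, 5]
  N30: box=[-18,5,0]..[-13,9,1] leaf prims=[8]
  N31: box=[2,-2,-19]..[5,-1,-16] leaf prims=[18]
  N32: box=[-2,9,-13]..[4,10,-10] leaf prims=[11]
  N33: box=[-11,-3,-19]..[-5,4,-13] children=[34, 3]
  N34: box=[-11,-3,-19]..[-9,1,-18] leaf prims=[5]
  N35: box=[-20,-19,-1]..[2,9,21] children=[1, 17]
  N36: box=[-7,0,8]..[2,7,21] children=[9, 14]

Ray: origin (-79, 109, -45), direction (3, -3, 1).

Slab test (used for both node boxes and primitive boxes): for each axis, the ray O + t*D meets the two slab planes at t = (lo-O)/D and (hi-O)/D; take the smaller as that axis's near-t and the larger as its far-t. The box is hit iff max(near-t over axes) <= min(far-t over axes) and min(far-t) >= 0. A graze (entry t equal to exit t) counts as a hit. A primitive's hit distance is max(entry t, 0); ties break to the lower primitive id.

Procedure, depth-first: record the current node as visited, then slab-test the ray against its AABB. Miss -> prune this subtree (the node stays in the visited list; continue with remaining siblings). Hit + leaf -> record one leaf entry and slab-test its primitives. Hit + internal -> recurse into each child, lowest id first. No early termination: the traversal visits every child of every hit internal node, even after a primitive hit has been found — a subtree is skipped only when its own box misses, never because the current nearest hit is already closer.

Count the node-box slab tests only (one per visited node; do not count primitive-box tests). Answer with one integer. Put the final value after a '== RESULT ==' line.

Traverse from the root:
N0 x:[59/3,101/3] y:[95/3,43] z:[26,66] -> hit [95/3,101/3], descend [11, 27]
  N11 x:[80/3,101/3] y:[95/3,43] z:[26,60] -> hit [95/3,101/3], descend [25, 29]
    N25 x:[80/3,33] y:[95/3,107/3] z:[30,58] -> hit [95/3,33], descend [18, 22]
      N18 x:[92/3,97/3] y:[95/3,35] z:[30,36] -> hit [95/3,97/3], descend [20, 28]
        N20 x:[31,97/3] y:[95/3,32] z:[30,35] -> hit [95/3,32] leaf, test {P16@t=95/3}
        N28 x:[92/3,32] y:[100/3,35] z:[35,36] -> miss, prune
      N22 x:[80/3,33] y:[33,107/3] z:[34,58] -> miss, prune
    N29 x:[27,101/3] y:[110/3,43] z:[26,60] -> miss, prune
  N27 x:[59/3,83/3] y:[33,128/3] z:[26,66] -> miss, prune

order=[0, 11, 25, 18, 20, 28, 22, 29, 27]  |boxes|=9  |leaves|=1  hit=P16

== RESULT ==
9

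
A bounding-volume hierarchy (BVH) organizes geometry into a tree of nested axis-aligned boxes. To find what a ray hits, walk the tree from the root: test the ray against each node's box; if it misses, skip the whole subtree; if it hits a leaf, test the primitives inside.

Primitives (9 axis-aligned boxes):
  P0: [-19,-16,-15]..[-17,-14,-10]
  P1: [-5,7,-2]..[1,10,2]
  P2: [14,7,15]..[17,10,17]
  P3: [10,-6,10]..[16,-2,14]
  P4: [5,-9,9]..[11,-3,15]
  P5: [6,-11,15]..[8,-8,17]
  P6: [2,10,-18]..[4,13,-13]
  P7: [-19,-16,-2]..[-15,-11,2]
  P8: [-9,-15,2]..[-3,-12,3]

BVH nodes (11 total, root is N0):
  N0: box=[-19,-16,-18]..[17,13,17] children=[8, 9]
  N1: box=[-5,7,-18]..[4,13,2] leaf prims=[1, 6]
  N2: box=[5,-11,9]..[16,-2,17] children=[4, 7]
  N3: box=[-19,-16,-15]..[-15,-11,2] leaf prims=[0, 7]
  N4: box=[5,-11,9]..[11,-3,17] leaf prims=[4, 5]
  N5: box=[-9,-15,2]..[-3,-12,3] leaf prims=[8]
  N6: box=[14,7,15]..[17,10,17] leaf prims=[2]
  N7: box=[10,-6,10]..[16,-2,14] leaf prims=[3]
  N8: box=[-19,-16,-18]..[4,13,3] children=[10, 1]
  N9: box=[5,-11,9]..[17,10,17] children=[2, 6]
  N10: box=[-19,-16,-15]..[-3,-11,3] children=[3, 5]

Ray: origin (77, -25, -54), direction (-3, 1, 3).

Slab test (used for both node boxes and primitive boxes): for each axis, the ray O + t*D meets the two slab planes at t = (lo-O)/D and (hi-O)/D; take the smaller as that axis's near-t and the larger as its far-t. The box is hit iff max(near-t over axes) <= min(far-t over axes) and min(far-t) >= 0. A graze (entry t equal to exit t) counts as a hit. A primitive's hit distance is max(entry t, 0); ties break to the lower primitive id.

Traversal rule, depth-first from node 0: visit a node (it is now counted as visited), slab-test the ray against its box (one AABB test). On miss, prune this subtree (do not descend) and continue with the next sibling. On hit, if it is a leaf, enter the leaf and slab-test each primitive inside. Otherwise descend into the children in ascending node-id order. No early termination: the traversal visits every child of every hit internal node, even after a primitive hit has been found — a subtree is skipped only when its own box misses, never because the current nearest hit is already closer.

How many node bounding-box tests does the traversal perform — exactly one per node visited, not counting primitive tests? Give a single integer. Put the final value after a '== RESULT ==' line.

Walk:
N0 x:[20,32] y:[9,38] z:[12,71/3] -> hit [20,71/3], descend [8, 9]
  N8 x:[73/3,32] y:[9,38] z:[12,19] -> miss, prune
  N9 x:[20,24] y:[14,35] z:[21,71/3] -> hit [21,71/3], descend [2, 6]
    N2 x:[61/3,24] y:[14,23] z:[21,71/3] -> hit [21,23], descend [4, 7]
      N4 x:[22,24] y:[14,22] z:[21,71/3] -> hit [22,22] leaf, test {P4@t=22, P5(miss)}
      N7 x:[61/3,67/3] y:[19,23] z:[64/3,68/3] -> hit [64/3,67/3] leaf, test {P3@t=64/3}
    N6 x:[20,21] y:[32,35] z:[23,71/3] -> miss, prune

7 AABB tests over nodes [0, 8, 9, 2, 4, 7, 6]; 2 leaves entered; closest P3.

== RESULT ==
7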